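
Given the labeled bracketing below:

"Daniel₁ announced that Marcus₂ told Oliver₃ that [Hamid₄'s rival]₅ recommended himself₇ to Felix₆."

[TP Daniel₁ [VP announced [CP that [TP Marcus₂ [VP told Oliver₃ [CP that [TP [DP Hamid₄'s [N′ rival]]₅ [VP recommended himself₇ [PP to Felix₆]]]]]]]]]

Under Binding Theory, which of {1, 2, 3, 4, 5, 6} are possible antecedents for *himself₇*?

{5}

*himself* is an anaphor, so Principle A applies: it must be bound in its binding domain.
Binding domain of *himself₇*: the embedded TP, whose subject is [Hamid₄'s rival]₅.
*Daniel₁* c-commands the anaphor but is outside its binding domain → cannot satisfy Principle A.
*Marcus₂* c-commands the anaphor but is outside its binding domain → cannot satisfy Principle A.
*Oliver₃* c-commands the anaphor but is outside its binding domain → cannot satisfy Principle A.
*Hamid₄* does not c-command the anaphor → cannot bind it.
*[Hamid₄'s rival]₅* c-commands the anaphor within its binding domain → licit binder.
*Felix₆* does not c-command the anaphor → cannot bind it.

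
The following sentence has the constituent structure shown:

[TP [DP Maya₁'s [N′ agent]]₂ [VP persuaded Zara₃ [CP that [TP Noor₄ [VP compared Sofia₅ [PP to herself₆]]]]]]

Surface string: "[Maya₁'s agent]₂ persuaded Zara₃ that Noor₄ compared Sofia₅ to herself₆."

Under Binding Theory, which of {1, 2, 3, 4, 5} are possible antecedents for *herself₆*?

{4, 5}

*herself* is an anaphor, so Principle A applies: it must be bound in its binding domain.
Binding domain of *herself₆*: the embedded TP, whose subject is Noor₄.
*Maya₁* does not c-command the anaphor → cannot bind it.
*[Maya₁'s agent]₂* c-commands the anaphor but is outside its binding domain → cannot satisfy Principle A.
*Zara₃* c-commands the anaphor but is outside its binding domain → cannot satisfy Principle A.
*Noor₄* c-commands the anaphor within its binding domain → licit binder.
*Sofia₅* c-commands the anaphor within its binding domain → licit binder.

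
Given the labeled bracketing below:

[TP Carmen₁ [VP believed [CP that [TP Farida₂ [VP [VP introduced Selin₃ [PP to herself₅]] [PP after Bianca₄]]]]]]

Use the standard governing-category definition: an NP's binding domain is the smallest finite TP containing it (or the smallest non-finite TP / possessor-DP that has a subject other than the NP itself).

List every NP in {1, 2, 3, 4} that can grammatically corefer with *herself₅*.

*herself* is an anaphor, so Principle A applies: it must be bound in its binding domain.
Binding domain of *herself₅*: the embedded TP, whose subject is Farida₂.
*Carmen₁* c-commands the anaphor but is outside its binding domain → cannot satisfy Principle A.
*Farida₂* c-commands the anaphor within its binding domain → licit binder.
*Selin₃* c-commands the anaphor within its binding domain → licit binder.
*Bianca₄* does not c-command the anaphor → cannot bind it.

{2, 3}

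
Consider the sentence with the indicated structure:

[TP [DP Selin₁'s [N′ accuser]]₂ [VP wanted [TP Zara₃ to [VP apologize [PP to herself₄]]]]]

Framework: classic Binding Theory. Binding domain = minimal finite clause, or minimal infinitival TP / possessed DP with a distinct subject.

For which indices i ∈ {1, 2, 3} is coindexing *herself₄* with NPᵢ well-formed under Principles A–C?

*herself* is an anaphor, so Principle A applies: it must be bound in its binding domain.
Binding domain of *herself₄*: the embedded TP, whose subject is Zara₃.
*Selin₁* does not c-command the anaphor → cannot bind it.
*[Selin₁'s accuser]₂* c-commands the anaphor but is outside its binding domain → cannot satisfy Principle A.
*Zara₃* c-commands the anaphor within its binding domain → licit binder.

{3}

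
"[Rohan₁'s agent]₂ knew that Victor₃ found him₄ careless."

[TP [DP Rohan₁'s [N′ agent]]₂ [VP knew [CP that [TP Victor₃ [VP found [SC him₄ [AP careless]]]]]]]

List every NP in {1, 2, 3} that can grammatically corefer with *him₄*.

{1, 2}

*him* is a pronoun, so Principle B applies: it must be free in its binding domain.
Binding domain of *him₄*: the embedded TP, whose subject is Victor₃.
*Rohan₁* and the pronoun do not c-command one another → neither Principle B nor Principle C is at stake; coindexation permitted.
*[Rohan₁'s agent]₂* c-commands the pronoun but from outside its binding domain, and is not c-commanded by it → coindexation permitted.
*Victor₃* c-commands the pronoun within its binding domain → coindexation would violate Principle B.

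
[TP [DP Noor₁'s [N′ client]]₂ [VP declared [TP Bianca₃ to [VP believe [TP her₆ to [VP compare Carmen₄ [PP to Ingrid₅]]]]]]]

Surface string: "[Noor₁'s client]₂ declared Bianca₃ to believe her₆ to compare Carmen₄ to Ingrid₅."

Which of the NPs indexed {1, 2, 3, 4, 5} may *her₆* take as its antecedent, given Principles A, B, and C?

*her* is a pronoun, so Principle B applies: it must be free in its binding domain.
Binding domain of *her₆*: the embedded TP, whose subject is Bianca₃.
*Noor₁* and the pronoun do not c-command one another → neither Principle B nor Principle C is at stake; coindexation permitted.
*[Noor₁'s client]₂* c-commands the pronoun but from outside its binding domain, and is not c-commanded by it → coindexation permitted.
*Bianca₃* c-commands the pronoun within its binding domain → coindexation would violate Principle B.
*Carmen₄*: the pronoun c-commands this R-expression → coindexation would violate Principle C on *Carmen₄*.
*Ingrid₅*: the pronoun c-commands this R-expression → coindexation would violate Principle C on *Ingrid₅*.

{1, 2}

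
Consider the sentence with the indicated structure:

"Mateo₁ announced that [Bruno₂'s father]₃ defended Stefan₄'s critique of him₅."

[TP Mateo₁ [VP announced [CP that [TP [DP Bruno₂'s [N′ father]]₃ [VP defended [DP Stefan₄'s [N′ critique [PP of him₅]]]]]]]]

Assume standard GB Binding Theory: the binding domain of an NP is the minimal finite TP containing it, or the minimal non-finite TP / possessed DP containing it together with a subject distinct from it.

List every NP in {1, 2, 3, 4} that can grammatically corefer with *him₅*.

{1, 2, 3}

*him* is a pronoun, so Principle B applies: it must be free in its binding domain.
Binding domain of *him₅*: the possessed DP, whose subject is Stefan₄.
*Mateo₁* c-commands the pronoun but from outside its binding domain, and is not c-commanded by it → coindexation permitted.
*Bruno₂* and the pronoun do not c-command one another → neither Principle B nor Principle C is at stake; coindexation permitted.
*[Bruno₂'s father]₃* c-commands the pronoun but from outside its binding domain, and is not c-commanded by it → coindexation permitted.
*Stefan₄* c-commands the pronoun within its binding domain → coindexation would violate Principle B.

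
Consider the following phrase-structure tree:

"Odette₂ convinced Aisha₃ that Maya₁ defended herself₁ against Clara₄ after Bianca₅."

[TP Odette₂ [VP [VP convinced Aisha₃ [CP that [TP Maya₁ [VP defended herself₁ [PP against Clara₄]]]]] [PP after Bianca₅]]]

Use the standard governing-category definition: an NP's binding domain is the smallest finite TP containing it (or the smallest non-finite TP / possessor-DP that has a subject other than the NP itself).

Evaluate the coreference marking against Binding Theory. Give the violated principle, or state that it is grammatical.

grammatical

The two coindexed NPs are *Maya₁* and *herself₁*.
*herself₁* is an anaphor; its binding domain is the embedded TP, whose subject is Maya₁. *Maya₁* c-commands it within that domain and shares its index, so Principle A is satisfied.
*Maya₁* is an R-expression; *herself₁* does not c-command it, and no other NP shares its index, so Principle C is satisfied.
All principles are respected.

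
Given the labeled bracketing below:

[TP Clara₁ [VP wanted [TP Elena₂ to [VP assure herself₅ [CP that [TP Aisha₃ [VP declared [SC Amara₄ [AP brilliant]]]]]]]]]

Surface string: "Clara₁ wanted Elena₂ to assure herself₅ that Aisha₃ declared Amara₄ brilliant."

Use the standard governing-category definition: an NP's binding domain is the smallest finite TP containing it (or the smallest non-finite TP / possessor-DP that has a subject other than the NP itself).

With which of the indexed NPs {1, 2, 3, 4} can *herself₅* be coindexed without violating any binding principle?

*herself* is an anaphor, so Principle A applies: it must be bound in its binding domain.
Binding domain of *herself₅*: the embedded TP, whose subject is Elena₂.
*Clara₁* c-commands the anaphor but is outside its binding domain → cannot satisfy Principle A.
*Elena₂* c-commands the anaphor within its binding domain → licit binder.
*Aisha₃* does not c-command the anaphor → cannot bind it.
*Amara₄* does not c-command the anaphor → cannot bind it.

{2}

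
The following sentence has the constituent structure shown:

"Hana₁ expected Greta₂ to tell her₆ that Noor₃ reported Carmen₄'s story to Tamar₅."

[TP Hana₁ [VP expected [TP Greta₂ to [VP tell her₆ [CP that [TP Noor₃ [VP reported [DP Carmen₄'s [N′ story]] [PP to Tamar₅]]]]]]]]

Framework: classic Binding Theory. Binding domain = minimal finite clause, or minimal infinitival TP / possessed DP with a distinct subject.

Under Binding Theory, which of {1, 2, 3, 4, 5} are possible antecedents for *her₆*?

*her* is a pronoun, so Principle B applies: it must be free in its binding domain.
Binding domain of *her₆*: the embedded TP, whose subject is Greta₂.
*Hana₁* c-commands the pronoun but from outside its binding domain, and is not c-commanded by it → coindexation permitted.
*Greta₂* c-commands the pronoun within its binding domain → coindexation would violate Principle B.
*Noor₃*: the pronoun c-commands this R-expression → coindexation would violate Principle C on *Noor₃*.
*Carmen₄*: the pronoun c-commands this R-expression → coindexation would violate Principle C on *Carmen₄*.
*Tamar₅*: the pronoun c-commands this R-expression → coindexation would violate Principle C on *Tamar₅*.

{1}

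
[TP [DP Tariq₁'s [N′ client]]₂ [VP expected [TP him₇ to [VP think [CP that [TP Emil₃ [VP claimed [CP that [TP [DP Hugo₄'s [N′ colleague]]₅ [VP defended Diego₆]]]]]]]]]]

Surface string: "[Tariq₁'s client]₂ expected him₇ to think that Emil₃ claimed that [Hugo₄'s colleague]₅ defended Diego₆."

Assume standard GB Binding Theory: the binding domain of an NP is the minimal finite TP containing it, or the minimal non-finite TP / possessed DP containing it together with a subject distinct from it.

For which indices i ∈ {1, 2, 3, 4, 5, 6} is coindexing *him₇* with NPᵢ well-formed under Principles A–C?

*him* is a pronoun, so Principle B applies: it must be free in its binding domain.
Binding domain of *him₇*: the matrix TP, whose subject is [Tariq₁'s client]₂.
*Tariq₁* and the pronoun do not c-command one another → neither Principle B nor Principle C is at stake; coindexation permitted.
*[Tariq₁'s client]₂* c-commands the pronoun within its binding domain → coindexation would violate Principle B.
*Emil₃*: the pronoun c-commands this R-expression → coindexation would violate Principle C on *Emil₃*.
*Hugo₄*: the pronoun c-commands this R-expression → coindexation would violate Principle C on *Hugo₄*.
*[Hugo₄'s colleague]₅*: the pronoun c-commands this R-expression → coindexation would violate Principle C on *[Hugo₄'s colleague]₅*.
*Diego₆*: the pronoun c-commands this R-expression → coindexation would violate Principle C on *Diego₆*.

{1}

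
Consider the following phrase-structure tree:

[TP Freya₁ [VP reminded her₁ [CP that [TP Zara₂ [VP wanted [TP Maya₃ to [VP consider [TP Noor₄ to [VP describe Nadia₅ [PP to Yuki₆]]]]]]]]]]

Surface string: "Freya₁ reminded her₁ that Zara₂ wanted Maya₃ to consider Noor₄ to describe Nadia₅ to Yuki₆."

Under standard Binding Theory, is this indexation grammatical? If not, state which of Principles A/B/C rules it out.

The two coindexed NPs are *Freya₁* and *her₁*.
*her₁* is a pronoun. Its binding domain is the matrix TP, whose subject is Freya₁.
*Freya₁* c-commands it within that domain and carries the same index.
The pronoun is locally bound → Principle B violation.

Principle B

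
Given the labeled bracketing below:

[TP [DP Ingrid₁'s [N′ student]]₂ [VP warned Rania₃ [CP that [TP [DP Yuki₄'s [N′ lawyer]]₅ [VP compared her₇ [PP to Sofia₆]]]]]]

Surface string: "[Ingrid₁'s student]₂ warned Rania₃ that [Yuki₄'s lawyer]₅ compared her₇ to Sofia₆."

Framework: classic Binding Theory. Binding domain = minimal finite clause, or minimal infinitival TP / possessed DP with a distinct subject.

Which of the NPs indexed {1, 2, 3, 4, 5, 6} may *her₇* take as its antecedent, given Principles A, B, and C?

{1, 2, 3, 4}

*her* is a pronoun, so Principle B applies: it must be free in its binding domain.
Binding domain of *her₇*: the embedded TP, whose subject is [Yuki₄'s lawyer]₅.
*Ingrid₁* and the pronoun do not c-command one another → neither Principle B nor Principle C is at stake; coindexation permitted.
*[Ingrid₁'s student]₂* c-commands the pronoun but from outside its binding domain, and is not c-commanded by it → coindexation permitted.
*Rania₃* c-commands the pronoun but from outside its binding domain, and is not c-commanded by it → coindexation permitted.
*Yuki₄* and the pronoun do not c-command one another → neither Principle B nor Principle C is at stake; coindexation permitted.
*[Yuki₄'s lawyer]₅* c-commands the pronoun within its binding domain → coindexation would violate Principle B.
*Sofia₆*: the pronoun c-commands this R-expression → coindexation would violate Principle C on *Sofia₆*.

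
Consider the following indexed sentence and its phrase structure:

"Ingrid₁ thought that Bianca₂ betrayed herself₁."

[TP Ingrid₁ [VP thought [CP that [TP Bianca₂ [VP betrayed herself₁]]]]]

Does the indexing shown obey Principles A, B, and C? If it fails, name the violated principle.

Principle A

The two coindexed NPs are *Ingrid₁* and *herself₁*.
*herself₁* is an anaphor. Principle A requires it to be bound within its binding domain — the embedded TP, whose subject is Bianca₂.
Within that domain it is c-commanded by *Bianca₂*, which does not share its index.
*Ingrid₁* does c-command the anaphor, but from outside its binding domain.
The anaphor is unbound in its domain → Principle A violation.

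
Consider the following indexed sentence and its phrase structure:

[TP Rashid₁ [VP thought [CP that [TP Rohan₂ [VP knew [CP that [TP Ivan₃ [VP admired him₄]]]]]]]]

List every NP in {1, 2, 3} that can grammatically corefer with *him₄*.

*him* is a pronoun, so Principle B applies: it must be free in its binding domain.
Binding domain of *him₄*: the embedded TP, whose subject is Ivan₃.
*Rashid₁* c-commands the pronoun but from outside its binding domain, and is not c-commanded by it → coindexation permitted.
*Rohan₂* c-commands the pronoun but from outside its binding domain, and is not c-commanded by it → coindexation permitted.
*Ivan₃* c-commands the pronoun within its binding domain → coindexation would violate Principle B.

{1, 2}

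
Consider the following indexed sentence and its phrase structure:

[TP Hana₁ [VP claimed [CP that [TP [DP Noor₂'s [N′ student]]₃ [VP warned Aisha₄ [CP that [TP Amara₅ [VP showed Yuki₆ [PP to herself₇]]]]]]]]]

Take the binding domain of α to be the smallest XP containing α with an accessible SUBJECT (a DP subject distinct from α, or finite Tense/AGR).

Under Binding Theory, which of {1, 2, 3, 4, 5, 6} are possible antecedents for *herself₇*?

{5, 6}

*herself* is an anaphor, so Principle A applies: it must be bound in its binding domain.
Binding domain of *herself₇*: the embedded TP, whose subject is Amara₅.
*Hana₁* c-commands the anaphor but is outside its binding domain → cannot satisfy Principle A.
*Noor₂* does not c-command the anaphor → cannot bind it.
*[Noor₂'s student]₃* c-commands the anaphor but is outside its binding domain → cannot satisfy Principle A.
*Aisha₄* c-commands the anaphor but is outside its binding domain → cannot satisfy Principle A.
*Amara₅* c-commands the anaphor within its binding domain → licit binder.
*Yuki₆* c-commands the anaphor within its binding domain → licit binder.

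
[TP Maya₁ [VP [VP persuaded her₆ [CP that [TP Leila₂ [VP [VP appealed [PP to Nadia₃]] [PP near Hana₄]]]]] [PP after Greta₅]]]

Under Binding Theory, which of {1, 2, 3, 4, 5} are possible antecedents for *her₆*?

{5}

*her* is a pronoun, so Principle B applies: it must be free in its binding domain.
Binding domain of *her₆*: the matrix TP, whose subject is Maya₁.
*Maya₁* c-commands the pronoun within its binding domain → coindexation would violate Principle B.
*Leila₂*: the pronoun c-commands this R-expression → coindexation would violate Principle C on *Leila₂*.
*Nadia₃*: the pronoun c-commands this R-expression → coindexation would violate Principle C on *Nadia₃*.
*Hana₄*: the pronoun c-commands this R-expression → coindexation would violate Principle C on *Hana₄*.
*Greta₅* and the pronoun do not c-command one another → neither Principle B nor Principle C is at stake; coindexation permitted.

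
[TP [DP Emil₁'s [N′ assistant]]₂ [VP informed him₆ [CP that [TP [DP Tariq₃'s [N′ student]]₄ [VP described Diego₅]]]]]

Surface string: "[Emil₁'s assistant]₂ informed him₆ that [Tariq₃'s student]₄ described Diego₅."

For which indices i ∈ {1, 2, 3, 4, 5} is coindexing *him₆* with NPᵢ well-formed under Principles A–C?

{1}

*him* is a pronoun, so Principle B applies: it must be free in its binding domain.
Binding domain of *him₆*: the matrix TP, whose subject is [Emil₁'s assistant]₂.
*Emil₁* and the pronoun do not c-command one another → neither Principle B nor Principle C is at stake; coindexation permitted.
*[Emil₁'s assistant]₂* c-commands the pronoun within its binding domain → coindexation would violate Principle B.
*Tariq₃*: the pronoun c-commands this R-expression → coindexation would violate Principle C on *Tariq₃*.
*[Tariq₃'s student]₄*: the pronoun c-commands this R-expression → coindexation would violate Principle C on *[Tariq₃'s student]₄*.
*Diego₅*: the pronoun c-commands this R-expression → coindexation would violate Principle C on *Diego₅*.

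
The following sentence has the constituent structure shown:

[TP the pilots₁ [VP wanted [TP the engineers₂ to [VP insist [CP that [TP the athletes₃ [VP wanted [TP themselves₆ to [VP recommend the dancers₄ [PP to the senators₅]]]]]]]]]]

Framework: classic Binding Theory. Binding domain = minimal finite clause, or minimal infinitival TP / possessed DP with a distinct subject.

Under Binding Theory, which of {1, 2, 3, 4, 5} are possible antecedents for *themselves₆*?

*themselves* is an anaphor, so Principle A applies: it must be bound in its binding domain.
Binding domain of *themselves₆*: the embedded TP, whose subject is the athletes₃.
*the pilots₁* c-commands the anaphor but is outside its binding domain → cannot satisfy Principle A.
*the engineers₂* c-commands the anaphor but is outside its binding domain → cannot satisfy Principle A.
*the athletes₃* c-commands the anaphor within its binding domain → licit binder.
*the dancers₄* does not c-command the anaphor → cannot bind it.
*the senators₅* does not c-command the anaphor → cannot bind it.

{3}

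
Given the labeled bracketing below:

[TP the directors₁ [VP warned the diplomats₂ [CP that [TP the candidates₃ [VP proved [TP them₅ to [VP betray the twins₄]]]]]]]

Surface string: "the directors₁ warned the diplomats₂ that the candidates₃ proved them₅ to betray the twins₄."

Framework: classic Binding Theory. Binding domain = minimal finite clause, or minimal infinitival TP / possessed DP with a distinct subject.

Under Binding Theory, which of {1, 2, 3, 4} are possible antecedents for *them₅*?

{1, 2}

*them* is a pronoun, so Principle B applies: it must be free in its binding domain.
Binding domain of *them₅*: the embedded TP, whose subject is the candidates₃.
*the directors₁* c-commands the pronoun but from outside its binding domain, and is not c-commanded by it → coindexation permitted.
*the diplomats₂* c-commands the pronoun but from outside its binding domain, and is not c-commanded by it → coindexation permitted.
*the candidates₃* c-commands the pronoun within its binding domain → coindexation would violate Principle B.
*the twins₄*: the pronoun c-commands this R-expression → coindexation would violate Principle C on *the twins₄*.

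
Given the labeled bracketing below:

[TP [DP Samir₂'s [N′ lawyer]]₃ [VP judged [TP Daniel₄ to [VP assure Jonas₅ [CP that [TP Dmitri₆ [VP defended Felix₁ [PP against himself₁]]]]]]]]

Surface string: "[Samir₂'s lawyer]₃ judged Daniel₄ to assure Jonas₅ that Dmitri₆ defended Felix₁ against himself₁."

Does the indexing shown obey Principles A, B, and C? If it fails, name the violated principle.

The two coindexed NPs are *Felix₁* and *himself₁*.
*himself₁* is an anaphor; its binding domain is the embedded TP, whose subject is Dmitri₆. *Felix₁* c-commands it within that domain and shares its index, so Principle A is satisfied.
*Felix₁* is an R-expression; *himself₁* does not c-command it, and no other NP shares its index, so Principle C is satisfied.
All principles are respected.

grammatical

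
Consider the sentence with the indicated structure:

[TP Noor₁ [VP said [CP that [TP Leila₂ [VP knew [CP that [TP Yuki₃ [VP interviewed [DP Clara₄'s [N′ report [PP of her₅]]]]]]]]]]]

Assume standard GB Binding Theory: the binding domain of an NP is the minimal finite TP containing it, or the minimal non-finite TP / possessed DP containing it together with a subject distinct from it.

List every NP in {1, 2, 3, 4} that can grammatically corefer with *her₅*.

{1, 2, 3}

*her* is a pronoun, so Principle B applies: it must be free in its binding domain.
Binding domain of *her₅*: the possessed DP, whose subject is Clara₄.
*Noor₁* c-commands the pronoun but from outside its binding domain, and is not c-commanded by it → coindexation permitted.
*Leila₂* c-commands the pronoun but from outside its binding domain, and is not c-commanded by it → coindexation permitted.
*Yuki₃* c-commands the pronoun but from outside its binding domain, and is not c-commanded by it → coindexation permitted.
*Clara₄* c-commands the pronoun within its binding domain → coindexation would violate Principle B.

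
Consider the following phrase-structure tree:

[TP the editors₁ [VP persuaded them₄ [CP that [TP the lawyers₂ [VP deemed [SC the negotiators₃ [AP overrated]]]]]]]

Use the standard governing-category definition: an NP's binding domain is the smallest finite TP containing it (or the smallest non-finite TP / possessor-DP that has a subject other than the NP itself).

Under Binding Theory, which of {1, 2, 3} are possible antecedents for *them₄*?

none

*them* is a pronoun, so Principle B applies: it must be free in its binding domain.
Binding domain of *them₄*: the matrix TP, whose subject is the editors₁.
*the editors₁* c-commands the pronoun within its binding domain → coindexation would violate Principle B.
*the lawyers₂*: the pronoun c-commands this R-expression → coindexation would violate Principle C on *the lawyers₂*.
*the negotiators₃*: the pronoun c-commands this R-expression → coindexation would violate Principle C on *the negotiators₃*.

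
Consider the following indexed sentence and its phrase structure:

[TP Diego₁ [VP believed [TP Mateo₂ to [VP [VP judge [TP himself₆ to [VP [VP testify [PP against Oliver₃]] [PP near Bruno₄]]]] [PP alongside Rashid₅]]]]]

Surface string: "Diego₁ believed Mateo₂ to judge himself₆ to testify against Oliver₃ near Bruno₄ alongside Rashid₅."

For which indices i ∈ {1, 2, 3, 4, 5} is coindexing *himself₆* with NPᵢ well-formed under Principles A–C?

{2}

*himself* is an anaphor, so Principle A applies: it must be bound in its binding domain.
Binding domain of *himself₆*: the embedded TP, whose subject is Mateo₂.
*Diego₁* c-commands the anaphor but is outside its binding domain → cannot satisfy Principle A.
*Mateo₂* c-commands the anaphor within its binding domain → licit binder.
*Oliver₃* does not c-command the anaphor → cannot bind it.
*Bruno₄* does not c-command the anaphor → cannot bind it.
*Rashid₅* does not c-command the anaphor → cannot bind it.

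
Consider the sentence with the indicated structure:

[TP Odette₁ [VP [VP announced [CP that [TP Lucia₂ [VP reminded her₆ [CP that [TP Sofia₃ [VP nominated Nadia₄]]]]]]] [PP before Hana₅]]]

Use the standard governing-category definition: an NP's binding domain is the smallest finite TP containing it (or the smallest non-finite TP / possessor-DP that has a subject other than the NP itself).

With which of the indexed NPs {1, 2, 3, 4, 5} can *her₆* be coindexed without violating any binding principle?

*her* is a pronoun, so Principle B applies: it must be free in its binding domain.
Binding domain of *her₆*: the embedded TP, whose subject is Lucia₂.
*Odette₁* c-commands the pronoun but from outside its binding domain, and is not c-commanded by it → coindexation permitted.
*Lucia₂* c-commands the pronoun within its binding domain → coindexation would violate Principle B.
*Sofia₃*: the pronoun c-commands this R-expression → coindexation would violate Principle C on *Sofia₃*.
*Nadia₄*: the pronoun c-commands this R-expression → coindexation would violate Principle C on *Nadia₄*.
*Hana₅* and the pronoun do not c-command one another → neither Principle B nor Principle C is at stake; coindexation permitted.

{1, 5}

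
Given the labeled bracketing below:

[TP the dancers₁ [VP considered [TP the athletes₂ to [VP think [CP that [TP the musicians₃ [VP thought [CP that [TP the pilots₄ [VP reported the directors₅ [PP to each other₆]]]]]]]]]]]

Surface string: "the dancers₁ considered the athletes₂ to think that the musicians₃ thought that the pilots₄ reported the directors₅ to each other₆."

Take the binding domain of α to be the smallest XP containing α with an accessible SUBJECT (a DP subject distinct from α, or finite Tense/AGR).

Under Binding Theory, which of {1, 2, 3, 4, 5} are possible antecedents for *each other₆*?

*each other* is an anaphor, so Principle A applies: it must be bound in its binding domain.
Binding domain of *each other₆*: the embedded TP, whose subject is the pilots₄.
*the dancers₁* c-commands the anaphor but is outside its binding domain → cannot satisfy Principle A.
*the athletes₂* c-commands the anaphor but is outside its binding domain → cannot satisfy Principle A.
*the musicians₃* c-commands the anaphor but is outside its binding domain → cannot satisfy Principle A.
*the pilots₄* c-commands the anaphor within its binding domain → licit binder.
*the directors₅* c-commands the anaphor within its binding domain → licit binder.

{4, 5}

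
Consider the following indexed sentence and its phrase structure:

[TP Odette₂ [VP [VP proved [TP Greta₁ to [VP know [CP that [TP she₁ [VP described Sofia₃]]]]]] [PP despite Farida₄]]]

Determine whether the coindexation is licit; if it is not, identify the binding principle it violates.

grammatical

The two coindexed NPs are *Greta₁* and *she₁*.
*she₁* is a pronoun; nothing c-commands it within its binding domain (the embedded TP.), so Principle B holds trivially.
*Greta₁* is an R-expression; *she₁* does not c-command it, and no other NP shares its index, so Principle C is satisfied.
All principles are respected.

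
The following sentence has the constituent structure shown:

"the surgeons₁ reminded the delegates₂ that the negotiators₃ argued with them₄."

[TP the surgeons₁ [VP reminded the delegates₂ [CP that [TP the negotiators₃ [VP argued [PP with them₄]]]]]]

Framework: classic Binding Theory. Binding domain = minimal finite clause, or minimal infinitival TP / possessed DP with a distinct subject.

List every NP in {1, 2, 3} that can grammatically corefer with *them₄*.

*them* is a pronoun, so Principle B applies: it must be free in its binding domain.
Binding domain of *them₄*: the embedded TP, whose subject is the negotiators₃.
*the surgeons₁* c-commands the pronoun but from outside its binding domain, and is not c-commanded by it → coindexation permitted.
*the delegates₂* c-commands the pronoun but from outside its binding domain, and is not c-commanded by it → coindexation permitted.
*the negotiators₃* c-commands the pronoun within its binding domain → coindexation would violate Principle B.

{1, 2}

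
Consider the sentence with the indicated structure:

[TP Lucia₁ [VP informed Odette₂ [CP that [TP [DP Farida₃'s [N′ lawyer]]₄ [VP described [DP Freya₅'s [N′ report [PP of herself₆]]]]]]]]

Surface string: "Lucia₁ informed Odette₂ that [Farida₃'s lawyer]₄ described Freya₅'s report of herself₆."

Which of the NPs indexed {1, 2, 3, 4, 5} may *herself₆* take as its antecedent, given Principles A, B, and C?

*herself* is an anaphor, so Principle A applies: it must be bound in its binding domain.
Binding domain of *herself₆*: the possessed DP, whose subject is Freya₅.
*Lucia₁* c-commands the anaphor but is outside its binding domain → cannot satisfy Principle A.
*Odette₂* c-commands the anaphor but is outside its binding domain → cannot satisfy Principle A.
*Farida₃* does not c-command the anaphor → cannot bind it.
*[Farida₃'s lawyer]₄* c-commands the anaphor but is outside its binding domain → cannot satisfy Principle A.
*Freya₅* c-commands the anaphor within its binding domain → licit binder.

{5}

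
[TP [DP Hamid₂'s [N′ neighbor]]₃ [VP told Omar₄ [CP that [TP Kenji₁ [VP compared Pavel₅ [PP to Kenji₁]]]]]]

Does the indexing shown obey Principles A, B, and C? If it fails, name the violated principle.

Principle C

The two coindexed NPs are *Kenji₁* (the lower occurrence) and *Kenji₁* (the higher occurrence).
*Kenji₁* (the lower occurrence) is an R-expression. Principle C requires it to be free everywhere.
*Kenji₁* (the higher occurrence) c-commands it and carries the same index.
The R-expression is bound → Principle C violation.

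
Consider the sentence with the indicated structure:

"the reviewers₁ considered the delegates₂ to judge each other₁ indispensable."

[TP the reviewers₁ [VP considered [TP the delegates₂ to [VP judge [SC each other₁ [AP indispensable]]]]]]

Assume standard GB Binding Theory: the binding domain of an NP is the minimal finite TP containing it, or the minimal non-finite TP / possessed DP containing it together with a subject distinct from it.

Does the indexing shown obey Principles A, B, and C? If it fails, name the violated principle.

Principle A

The two coindexed NPs are *the reviewers₁* and *each other₁*.
*each other₁* is an anaphor. Principle A requires it to be bound within its binding domain — the embedded TP, whose subject is the delegates₂.
Within that domain it is c-commanded by *the delegates₂*, which does not share its index.
*the reviewers₁* does c-command the anaphor, but from outside its binding domain.
The anaphor is unbound in its domain → Principle A violation.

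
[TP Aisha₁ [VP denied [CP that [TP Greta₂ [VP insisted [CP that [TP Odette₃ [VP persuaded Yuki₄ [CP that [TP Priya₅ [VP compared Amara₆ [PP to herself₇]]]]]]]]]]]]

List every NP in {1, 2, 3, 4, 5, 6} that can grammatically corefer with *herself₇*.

{5, 6}

*herself* is an anaphor, so Principle A applies: it must be bound in its binding domain.
Binding domain of *herself₇*: the embedded TP, whose subject is Priya₅.
*Aisha₁* c-commands the anaphor but is outside its binding domain → cannot satisfy Principle A.
*Greta₂* c-commands the anaphor but is outside its binding domain → cannot satisfy Principle A.
*Odette₃* c-commands the anaphor but is outside its binding domain → cannot satisfy Principle A.
*Yuki₄* c-commands the anaphor but is outside its binding domain → cannot satisfy Principle A.
*Priya₅* c-commands the anaphor within its binding domain → licit binder.
*Amara₆* c-commands the anaphor within its binding domain → licit binder.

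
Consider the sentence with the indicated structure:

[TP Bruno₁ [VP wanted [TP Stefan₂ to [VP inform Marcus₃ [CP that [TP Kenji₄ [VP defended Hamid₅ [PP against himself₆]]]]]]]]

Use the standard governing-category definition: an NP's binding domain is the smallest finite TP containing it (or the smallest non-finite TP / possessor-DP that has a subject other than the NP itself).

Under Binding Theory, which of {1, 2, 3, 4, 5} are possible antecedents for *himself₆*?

*himself* is an anaphor, so Principle A applies: it must be bound in its binding domain.
Binding domain of *himself₆*: the embedded TP, whose subject is Kenji₄.
*Bruno₁* c-commands the anaphor but is outside its binding domain → cannot satisfy Principle A.
*Stefan₂* c-commands the anaphor but is outside its binding domain → cannot satisfy Principle A.
*Marcus₃* c-commands the anaphor but is outside its binding domain → cannot satisfy Principle A.
*Kenji₄* c-commands the anaphor within its binding domain → licit binder.
*Hamid₅* c-commands the anaphor within its binding domain → licit binder.

{4, 5}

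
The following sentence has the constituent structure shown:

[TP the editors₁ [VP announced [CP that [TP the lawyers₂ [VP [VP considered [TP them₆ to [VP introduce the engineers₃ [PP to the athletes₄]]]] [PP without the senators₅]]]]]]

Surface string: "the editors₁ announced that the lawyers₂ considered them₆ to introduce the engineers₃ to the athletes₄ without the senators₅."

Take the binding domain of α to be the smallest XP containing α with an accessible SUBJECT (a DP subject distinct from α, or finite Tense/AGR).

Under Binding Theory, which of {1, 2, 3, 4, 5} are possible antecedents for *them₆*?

{1, 5}

*them* is a pronoun, so Principle B applies: it must be free in its binding domain.
Binding domain of *them₆*: the embedded TP, whose subject is the lawyers₂.
*the editors₁* c-commands the pronoun but from outside its binding domain, and is not c-commanded by it → coindexation permitted.
*the lawyers₂* c-commands the pronoun within its binding domain → coindexation would violate Principle B.
*the engineers₃*: the pronoun c-commands this R-expression → coindexation would violate Principle C on *the engineers₃*.
*the athletes₄*: the pronoun c-commands this R-expression → coindexation would violate Principle C on *the athletes₄*.
*the senators₅* and the pronoun do not c-command one another → neither Principle B nor Principle C is at stake; coindexation permitted.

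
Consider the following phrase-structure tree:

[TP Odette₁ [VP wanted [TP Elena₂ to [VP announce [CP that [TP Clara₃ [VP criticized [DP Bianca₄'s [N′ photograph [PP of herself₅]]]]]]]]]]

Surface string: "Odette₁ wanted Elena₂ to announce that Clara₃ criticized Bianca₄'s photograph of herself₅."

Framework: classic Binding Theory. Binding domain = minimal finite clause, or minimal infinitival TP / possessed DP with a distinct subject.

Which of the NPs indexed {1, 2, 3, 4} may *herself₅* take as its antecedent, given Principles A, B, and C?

*herself* is an anaphor, so Principle A applies: it must be bound in its binding domain.
Binding domain of *herself₅*: the possessed DP, whose subject is Bianca₄.
*Odette₁* c-commands the anaphor but is outside its binding domain → cannot satisfy Principle A.
*Elena₂* c-commands the anaphor but is outside its binding domain → cannot satisfy Principle A.
*Clara₃* c-commands the anaphor but is outside its binding domain → cannot satisfy Principle A.
*Bianca₄* c-commands the anaphor within its binding domain → licit binder.

{4}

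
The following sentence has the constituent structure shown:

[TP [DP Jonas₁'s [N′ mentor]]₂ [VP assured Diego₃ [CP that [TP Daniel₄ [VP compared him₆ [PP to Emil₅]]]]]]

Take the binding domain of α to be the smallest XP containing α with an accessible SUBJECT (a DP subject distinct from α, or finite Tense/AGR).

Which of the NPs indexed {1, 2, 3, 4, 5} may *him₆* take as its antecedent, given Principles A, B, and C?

{1, 2, 3}

*him* is a pronoun, so Principle B applies: it must be free in its binding domain.
Binding domain of *him₆*: the embedded TP, whose subject is Daniel₄.
*Jonas₁* and the pronoun do not c-command one another → neither Principle B nor Principle C is at stake; coindexation permitted.
*[Jonas₁'s mentor]₂* c-commands the pronoun but from outside its binding domain, and is not c-commanded by it → coindexation permitted.
*Diego₃* c-commands the pronoun but from outside its binding domain, and is not c-commanded by it → coindexation permitted.
*Daniel₄* c-commands the pronoun within its binding domain → coindexation would violate Principle B.
*Emil₅*: the pronoun c-commands this R-expression → coindexation would violate Principle C on *Emil₅*.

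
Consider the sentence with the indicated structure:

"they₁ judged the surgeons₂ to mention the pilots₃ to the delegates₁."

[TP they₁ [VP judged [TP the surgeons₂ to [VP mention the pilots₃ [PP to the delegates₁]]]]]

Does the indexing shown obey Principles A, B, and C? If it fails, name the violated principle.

Principle C

The two coindexed NPs are *they₁* and *the delegates₁*.
*the delegates₁* is an R-expression. Principle C requires it to be free everywhere.
*they₁* c-commands it and carries the same index.
The R-expression is bound → Principle C violation.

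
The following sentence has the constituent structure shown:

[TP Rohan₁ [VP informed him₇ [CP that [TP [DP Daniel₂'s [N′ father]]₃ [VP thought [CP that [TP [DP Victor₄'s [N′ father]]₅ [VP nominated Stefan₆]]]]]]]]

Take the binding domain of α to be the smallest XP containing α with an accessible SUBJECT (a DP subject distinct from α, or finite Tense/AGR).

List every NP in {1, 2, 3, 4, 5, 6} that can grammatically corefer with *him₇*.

*him* is a pronoun, so Principle B applies: it must be free in its binding domain.
Binding domain of *him₇*: the matrix TP, whose subject is Rohan₁.
*Rohan₁* c-commands the pronoun within its binding domain → coindexation would violate Principle B.
*Daniel₂*: the pronoun c-commands this R-expression → coindexation would violate Principle C on *Daniel₂*.
*[Daniel₂'s father]₃*: the pronoun c-commands this R-expression → coindexation would violate Principle C on *[Daniel₂'s father]₃*.
*Victor₄*: the pronoun c-commands this R-expression → coindexation would violate Principle C on *Victor₄*.
*[Victor₄'s father]₅*: the pronoun c-commands this R-expression → coindexation would violate Principle C on *[Victor₄'s father]₅*.
*Stefan₆*: the pronoun c-commands this R-expression → coindexation would violate Principle C on *Stefan₆*.

none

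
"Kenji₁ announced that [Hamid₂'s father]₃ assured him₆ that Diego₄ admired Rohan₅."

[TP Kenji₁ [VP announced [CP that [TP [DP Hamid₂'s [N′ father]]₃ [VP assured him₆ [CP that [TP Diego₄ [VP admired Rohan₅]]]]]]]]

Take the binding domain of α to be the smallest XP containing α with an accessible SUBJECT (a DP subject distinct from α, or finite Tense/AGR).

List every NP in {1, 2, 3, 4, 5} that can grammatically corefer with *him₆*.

{1, 2}

*him* is a pronoun, so Principle B applies: it must be free in its binding domain.
Binding domain of *him₆*: the embedded TP, whose subject is [Hamid₂'s father]₃.
*Kenji₁* c-commands the pronoun but from outside its binding domain, and is not c-commanded by it → coindexation permitted.
*Hamid₂* and the pronoun do not c-command one another → neither Principle B nor Principle C is at stake; coindexation permitted.
*[Hamid₂'s father]₃* c-commands the pronoun within its binding domain → coindexation would violate Principle B.
*Diego₄*: the pronoun c-commands this R-expression → coindexation would violate Principle C on *Diego₄*.
*Rohan₅*: the pronoun c-commands this R-expression → coindexation would violate Principle C on *Rohan₅*.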